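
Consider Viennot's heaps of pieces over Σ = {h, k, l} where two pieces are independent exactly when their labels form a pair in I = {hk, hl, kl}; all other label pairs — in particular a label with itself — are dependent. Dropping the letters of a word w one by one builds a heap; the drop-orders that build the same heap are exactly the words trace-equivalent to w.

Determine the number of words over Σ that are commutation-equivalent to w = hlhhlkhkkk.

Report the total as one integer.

3150

drop 0:h onto floor
drop 1:l onto floor
drop 2:h onto {0:h}
drop 3:h onto {2:h}
drop 4:l onto {1:l}
drop 5:k onto floor
drop 6:h onto {3:h}
drop 7:k onto {5:k}
drop 8:k onto {7:k}
drop 9:k onto {8:k}
ground layer = {0:h, 1:l, 5:k}
drop-orders for the pieces not yet dropped (sum over which currently-grounded one goes next):
  1 to go: {4} 1  {6} 1  {9} 1
  2 to go: {1,4} 1  {3,6} 1  {4,6} 2  {4,9} 2  {6,9} 2  {8,9} 1
  3 to go: {1,4,6} 3  {1,4,9} 3  {2,3,6} 1  {3,4,6} 3  {3,6,9} 3  {4,6,9} 6  {4,8,9} 3  {6,8,9} 3  {7,8,9} 1
  4 to go: {0,2,3,6} 1  {1,3,4,6} 6  {1,4,6,9} 12  {1,4,8,9} 6  {2,3,4,6} 4  {2,3,6,9} 4  {3,4,6,9} 12  {3,6,8,9} 6  {4,6,8,9} 12  {4,7,8,9} 4  {5,7,8,9} 1  {6,7,8,9} 4
  5 to go: {0,2,3,4,6} 5  {0,2,3,6,9} 5  {1,2,3,4,6} 10  {1,3,4,6,9} 30  {1,4,6,8,9} 30  {1,4,7,8,9} 10  {2,3,4,6,9} 20  {2,3,6,8,9} 10  {3,4,6,8,9} 30  {3,6,7,8,9} 10  {4,5,7,8,9} 5  {4,6,7,8,9} 20  {5,6,7,8,9} 5
  6 to go: {0,1,2,3,4,6} 15  {0,2,3,4,6,9} 30  {0,2,3,6,8,9} 15  {1,2,3,4,6,9} 60  {1,3,4,6,8,9} 90  {1,4,5,7,8,9} 15  {1,4,6,7,8,9} 60  {2,3,4,6,8,9} 60  {2,3,6,7,8,9} 20  {3,4,6,7,8,9} 60  {3,5,6,7,8,9} 15  {4,5,6,7,8,9} 30
  7 to go: {0,1,2,3,4,6,9} 105  {0,2,3,4,6,8,9} 105  {0,2,3,6,7,8,9} 35  {1,2,3,4,6,8,9} 210  {1,3,4,6,7,8,9} 210  {1,4,5,6,7,8,9} 105  {2,3,4,6,7,8,9} 140  {2,3,5,6,7,8,9} 35  {3,4,5,6,7,8,9} 105
  8 to go: {0,1,2,3,4,6,8,9} 420  {0,2,3,4,6,7,8,9} 280  {0,2,3,5,6,7,8,9} 70  {1,2,3,4,6,7,8,9} 560  {1,3,4,5,6,7,8,9} 420  {2,3,4,5,6,7,8,9} 280
  if 0:h drops first: 1260 orders
  if 1:l drops first: 630 orders
  if 5:k drops first: 1260 orders
heap linearizations: 3150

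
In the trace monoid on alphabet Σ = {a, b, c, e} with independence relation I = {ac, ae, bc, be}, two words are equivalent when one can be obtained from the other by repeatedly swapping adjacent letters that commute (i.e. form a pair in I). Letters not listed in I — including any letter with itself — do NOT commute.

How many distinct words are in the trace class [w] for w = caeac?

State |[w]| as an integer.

10

0(c) covers ∅
1(a) covers ∅
2(e) covers 0:c
3(a) covers 1:a
4(c) covers 2:e
floor of heap: 0:c, 1:a
completions by unplaced set U, small U first (add the entries for U minus each lowest piece of U):
  |U|=1: {3}:1  {4}:1
  |U|=2: {1,3}:1  {2,4}:1  {3,4}:2
  |U|=3: {0,2,4}:1  {1,3,4}:3  {2,3,4}:3
  start at 0(c): 6
  start at 1(a): 4
sum over floor = 10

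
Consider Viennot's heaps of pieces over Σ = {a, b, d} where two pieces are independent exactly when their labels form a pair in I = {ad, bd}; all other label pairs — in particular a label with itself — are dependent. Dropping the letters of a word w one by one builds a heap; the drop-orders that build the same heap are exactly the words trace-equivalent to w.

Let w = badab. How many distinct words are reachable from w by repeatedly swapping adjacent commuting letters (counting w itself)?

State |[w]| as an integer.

#0=b has no predecessor
#1=a depends on [0:b]
#2=d has no predecessor
#3=a depends on [1:a]
#4=b depends on [3:a]
sources: [0:b, 2:d]
N(rest) = Σ N(rest − s) over sources s of rest; N(one piece) = 1:
  size 1 → [2]=1  [4]=1
  size 2 → [2,4]=2  [3,4]=1
  size 3 → [1,3,4]=1  [2,3,4]=3
  first=0(b) contributes 4
  first=2(d) contributes 1
|[w]| = 5

5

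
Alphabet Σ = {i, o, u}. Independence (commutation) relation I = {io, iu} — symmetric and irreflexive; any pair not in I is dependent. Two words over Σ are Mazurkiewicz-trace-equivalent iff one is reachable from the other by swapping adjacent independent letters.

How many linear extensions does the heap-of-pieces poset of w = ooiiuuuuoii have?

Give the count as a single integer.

piece 0:o — minimal
piece 1:o rests on {0:o}
piece 2:i — minimal
piece 3:i rests on {2:i}
piece 4:u rests on {1:o}
piece 5:u rests on {4:u}
piece 6:u rests on {5:u}
piece 7:u rests on {6:u}
piece 8:o rests on {7:u}
piece 9:i rests on {3:i}
piece 10:i rests on {9:i}
minimal pieces: {0:o, 2:i}
ways to finish when only these pieces remain (= sum over removing one remaining piece with nothing left below it):
  1 left: {8}→1  {10}→1
  2 left: {7,8}→1  {8,10}→2  {9,10}→1
  3 left: {3,9,10}→1  {6,7,8}→1  {7,8,10}→3  {8,9,10}→3
  4 left: {2,3,9,10}→1  {3,8,9,10}→4  {5,6,7,8}→1  {6,7,8,10}→4  {7,8,9,10}→6
  5 left: {2,3,8,9,10}→5  {3,7,8,9,10}→10  {4,5,6,7,8}→1  {5,6,7,8,10}→5  {6,7,8,9,10}→10
  6 left: {1,4,5,6,7,8}→1  {2,3,7,8,9,10}→15  {3,6,7,8,9,10}→20  {4,5,6,7,8,10}→6  {5,6,7,8,9,10}→15
  7 left: {0,1,4,5,6,7,8}→1  {1,4,5,6,7,8,10}→7  {2,3,6,7,8,9,10}→35  {3,5,6,7,8,9,10}→35  {4,5,6,7,8,9,10}→21
  8 left: {0,1,4,5,6,7,8,10}→8  {1,4,5,6,7,8,9,10}→28  {2,3,5,6,7,8,9,10}→70  {3,4,5,6,7,8,9,10}→56
  9 left: {0,1,4,5,6,7,8,9,10}→36  {1,3,4,5,6,7,8,9,10}→84  {2,3,4,5,6,7,8,9,10}→126
  placing 0:o first → 210 extensions
  placing 2:i first → 120 extensions
total linear extensions = 330

330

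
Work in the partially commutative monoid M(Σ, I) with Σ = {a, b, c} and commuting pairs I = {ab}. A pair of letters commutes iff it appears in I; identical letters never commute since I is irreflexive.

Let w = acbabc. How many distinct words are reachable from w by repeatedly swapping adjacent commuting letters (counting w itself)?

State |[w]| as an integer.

drop 0:a onto floor
drop 1:c onto {0:a}
drop 2:b onto {1:c}
drop 3:a onto {1:c}
drop 4:b onto {2:b}
drop 5:c onto {3:a, 4:b}
ground layer = {0:a}
drop-orders for the pieces not yet dropped (sum over which currently-grounded one goes next):
  1 to go: {5} 1
  2 to go: {3,5} 1  {4,5} 1
  3 to go: {2,4,5} 1  {3,4,5} 2
  4 to go: {2,3,4,5} 3
  if 0:a drops first: 3 orders

3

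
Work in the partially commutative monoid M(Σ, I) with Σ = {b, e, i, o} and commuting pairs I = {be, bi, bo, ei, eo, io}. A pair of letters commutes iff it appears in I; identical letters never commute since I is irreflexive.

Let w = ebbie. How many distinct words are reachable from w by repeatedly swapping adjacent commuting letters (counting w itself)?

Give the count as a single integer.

#0=e has no predecessor
#1=b has no predecessor
#2=b depends on [1:b]
#3=i has no predecessor
#4=e depends on [0:e]
sources: [0:e, 1:b, 3:i]
N(rest) = Σ N(rest − s) over sources s of rest; N(one piece) = 1:
  size 1 → [2]=1  [3]=1  [4]=1
  size 2 → [0,4]=1  [1,2]=1  [2,3]=2  [2,4]=2  [3,4]=2
  size 3 → [0,2,4]=3  [0,3,4]=3  [1,2,3]=3  [1,2,4]=3  [2,3,4]=6
  first=0(e) contributes 12
  first=1(b) contributes 12
  first=3(i) contributes 6
|[w]| = 30

30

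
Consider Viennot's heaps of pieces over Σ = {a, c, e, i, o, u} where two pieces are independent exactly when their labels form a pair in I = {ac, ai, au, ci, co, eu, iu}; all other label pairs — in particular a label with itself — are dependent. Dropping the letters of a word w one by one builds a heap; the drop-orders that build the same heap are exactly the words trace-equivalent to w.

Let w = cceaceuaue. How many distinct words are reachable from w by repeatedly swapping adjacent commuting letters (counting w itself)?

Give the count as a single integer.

piece 0:c — minimal
piece 1:c rests on {0:c}
piece 2:e rests on {1:c}
piece 3:a rests on {2:e}
piece 4:c rests on {2:e}
piece 5:e rests on {3:a, 4:c}
piece 6:u rests on {4:c}
piece 7:a rests on {5:e}
piece 8:u rests on {6:u}
piece 9:e rests on {7:a}
minimal pieces: {0:c}
ways to finish when only these pieces remain (= sum over removing one remaining piece with nothing left below it):
  1 left: {8}→1  {9}→1
  2 left: {6,8}→1  {7,9}→1  {8,9}→2
  3 left: {5,7,9}→1  {6,8,9}→3  {7,8,9}→3
  4 left: {3,5,7,9}→1  {5,7,8,9}→4  {6,7,8,9}→6
  5 left: {3,5,7,8,9}→5  {5,6,7,8,9}→10
  6 left: {3,5,6,7,8,9}→15  {4,5,6,7,8,9}→10
  7 left: {3,4,5,6,7,8,9}→25
  8 left: {2,3,4,5,6,7,8,9}→25
  placing 0:c first → 25 extensions

25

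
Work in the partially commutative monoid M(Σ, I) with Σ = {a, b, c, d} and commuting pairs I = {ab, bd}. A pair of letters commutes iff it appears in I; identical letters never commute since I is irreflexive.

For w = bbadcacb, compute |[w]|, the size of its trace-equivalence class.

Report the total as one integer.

6

#0=b has no predecessor
#1=b depends on [0:b]
#2=a has no predecessor
#3=d depends on [2:a]
#4=c depends on [1:b, 3:d]
#5=a depends on [4:c]
#6=c depends on [5:a]
#7=b depends on [6:c]
sources: [0:b, 2:a]
N(rest) = Σ N(rest − s) over sources s of rest; N(one piece) = 1:
  size 1 → [7]=1
  size 2 → [6,7]=1
  size 3 → [5,6,7]=1
  size 4 → [4,5,6,7]=1
  size 5 → [1,4,5,6,7]=1  [3,4,5,6,7]=1
  size 6 → [0,1,4,5,6,7]=1  [1,3,4,5,6,7]=2  [2,3,4,5,6,7]=1
  first=0(b) contributes 3
  first=2(a) contributes 3
|[w]| = 6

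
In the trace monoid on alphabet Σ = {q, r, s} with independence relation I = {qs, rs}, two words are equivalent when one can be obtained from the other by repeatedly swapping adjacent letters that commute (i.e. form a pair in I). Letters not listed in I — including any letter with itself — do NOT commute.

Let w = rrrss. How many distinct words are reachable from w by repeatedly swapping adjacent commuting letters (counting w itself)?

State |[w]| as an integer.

10

0(r) covers ∅
1(r) covers 0:r
2(r) covers 1:r
3(s) covers ∅
4(s) covers 3:s
floor of heap: 0:r, 3:s
completions by unplaced set U, small U first (add the entries for U minus each lowest piece of U):
  |U|=1: {2}:1  {4}:1
  |U|=2: {1,2}:1  {2,4}:2  {3,4}:1
  |U|=3: {0,1,2}:1  {1,2,4}:3  {2,3,4}:3
  start at 0(r): 6
  start at 3(s): 4
sum over floor = 10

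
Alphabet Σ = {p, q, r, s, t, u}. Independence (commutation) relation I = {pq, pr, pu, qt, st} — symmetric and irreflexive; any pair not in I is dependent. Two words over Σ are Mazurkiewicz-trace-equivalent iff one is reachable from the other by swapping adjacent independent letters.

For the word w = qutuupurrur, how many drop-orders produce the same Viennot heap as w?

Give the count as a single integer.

#0=q has no predecessor
#1=u depends on [0:q]
#2=t depends on [1:u]
#3=u depends on [2:t]
#4=u depends on [3:u]
#5=p depends on [2:t]
#6=u depends on [4:u]
#7=r depends on [6:u]
#8=r depends on [7:r]
#9=u depends on [8:r]
#10=r depends on [9:u]
sources: [0:q]
N(rest) = Σ N(rest − s) over sources s of rest; N(one piece) = 1:
  size 1 → [5]=1  [10]=1
  size 2 → [5,10]=2  [9,10]=1
  size 3 → [5,9,10]=3  [8,9,10]=1
  size 4 → [5,8,9,10]=4  [7,8,9,10]=1
  size 5 → [5,7,8,9,10]=5  [6,7,8,9,10]=1
  size 6 → [4,6,7,8,9,10]=1  [5,6,7,8,9,10]=6
  size 7 → [3,4,6,7,8,9,10]=1  [4,5,6,7,8,9,10]=7
  size 8 → [3,4,5,6,7,8,9,10]=8
  size 9 → [2,3,4,5,6,7,8,9,10]=8
  first=0(q) contributes 8

8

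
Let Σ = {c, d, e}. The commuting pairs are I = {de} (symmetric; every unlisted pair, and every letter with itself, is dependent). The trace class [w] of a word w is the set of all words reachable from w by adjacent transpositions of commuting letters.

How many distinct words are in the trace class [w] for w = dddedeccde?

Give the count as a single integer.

30

0(d) covers ∅
1(d) covers 0:d
2(d) covers 1:d
3(e) covers ∅
4(d) covers 2:d
5(e) covers 3:e
6(c) covers 4:d, 5:e
7(c) covers 6:c
8(d) covers 7:c
9(e) covers 7:c
floor of heap: 0:d, 3:e
completions by unplaced set U, small U first (add the entries for U minus each lowest piece of U):
  |U|=1: {8}:1  {9}:1
  |U|=2: {8,9}:2
  |U|=3: {7,8,9}:2
  |U|=4: {6,7,8,9}:2
  |U|=5: {4,6,7,8,9}:2  {5,6,7,8,9}:2
  |U|=6: {2,4,6,7,8,9}:2  {3,5,6,7,8,9}:2  {4,5,6,7,8,9}:4
  |U|=7: {1,2,4,6,7,8,9}:2  {2,4,5,6,7,8,9}:6  {3,4,5,6,7,8,9}:6
  |U|=8: {0,1,2,4,6,7,8,9}:2  {1,2,4,5,6,7,8,9}:8  {2,3,4,5,6,7,8,9}:12
  start at 0(d): 20
  start at 3(e): 10
sum over floor = 30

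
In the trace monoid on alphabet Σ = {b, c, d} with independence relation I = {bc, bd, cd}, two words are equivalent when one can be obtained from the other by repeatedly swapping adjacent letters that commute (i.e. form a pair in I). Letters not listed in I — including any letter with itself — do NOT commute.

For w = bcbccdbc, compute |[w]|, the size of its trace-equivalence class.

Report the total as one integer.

drop 0:b onto floor
drop 1:c onto floor
drop 2:b onto {0:b}
drop 3:c onto {1:c}
drop 4:c onto {3:c}
drop 5:d onto floor
drop 6:b onto {2:b}
drop 7:c onto {4:c}
ground layer = {0:b, 1:c, 5:d}
drop-orders for the pieces not yet dropped (sum over which currently-grounded one goes next):
  1 to go: {5} 1  {6} 1  {7} 1
  2 to go: {2,6} 1  {4,7} 1  {5,6} 2  {5,7} 2  {6,7} 2
  3 to go: {0,2,6} 1  {2,5,6} 3  {2,6,7} 3  {3,4,7} 1  {4,5,7} 3  {4,6,7} 3  {5,6,7} 6
  4 to go: {0,2,5,6} 4  {0,2,6,7} 4  {1,3,4,7} 1  {2,4,6,7} 6  {2,5,6,7} 12  {3,4,5,7} 4  {3,4,6,7} 4  {4,5,6,7} 12
  5 to go: {0,2,4,6,7} 10  {0,2,5,6,7} 20  {1,3,4,5,7} 5  {1,3,4,6,7} 5  {2,3,4,6,7} 10  {2,4,5,6,7} 30  {3,4,5,6,7} 20
  6 to go: {0,2,3,4,6,7} 20  {0,2,4,5,6,7} 60  {1,2,3,4,6,7} 15  {1,3,4,5,6,7} 30  {2,3,4,5,6,7} 60
  if 0:b drops first: 105 orders
  if 1:c drops first: 140 orders
  if 5:d drops first: 35 orders
heap linearizations: 280

280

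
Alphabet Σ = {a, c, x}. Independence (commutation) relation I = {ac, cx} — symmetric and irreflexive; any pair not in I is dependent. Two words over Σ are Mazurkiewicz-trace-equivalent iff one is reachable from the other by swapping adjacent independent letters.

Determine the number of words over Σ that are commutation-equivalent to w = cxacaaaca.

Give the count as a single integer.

piece 0:c — minimal
piece 1:x — minimal
piece 2:a rests on {1:x}
piece 3:c rests on {0:c}
piece 4:a rests on {2:a}
piece 5:a rests on {4:a}
piece 6:a rests on {5:a}
piece 7:c rests on {3:c}
piece 8:a rests on {6:a}
minimal pieces: {0:c, 1:x}
ways to finish when only these pieces remain (= sum over removing one remaining piece with nothing left below it):
  1 left: {7}→1  {8}→1
  2 left: {3,7}→1  {6,8}→1  {7,8}→2
  3 left: {0,3,7}→1  {3,7,8}→3  {5,6,8}→1  {6,7,8}→3
  4 left: {0,3,7,8}→4  {3,6,7,8}→6  {4,5,6,8}→1  {5,6,7,8}→4
  5 left: {0,3,6,7,8}→10  {2,4,5,6,8}→1  {3,5,6,7,8}→10  {4,5,6,7,8}→5
  6 left: {0,3,5,6,7,8}→20  {1,2,4,5,6,8}→1  {2,4,5,6,7,8}→6  {3,4,5,6,7,8}→15
  7 left: {0,3,4,5,6,7,8}→35  {1,2,4,5,6,7,8}→7  {2,3,4,5,6,7,8}→21
  placing 0:c first → 28 extensions
  placing 1:x first → 56 extensions
total linear extensions = 84

84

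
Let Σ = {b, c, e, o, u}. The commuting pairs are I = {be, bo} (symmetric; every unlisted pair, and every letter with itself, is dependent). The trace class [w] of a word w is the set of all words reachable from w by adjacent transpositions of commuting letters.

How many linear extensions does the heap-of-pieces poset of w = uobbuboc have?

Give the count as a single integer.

0(u) covers ∅
1(o) covers 0:u
2(b) covers 0:u
3(b) covers 2:b
4(u) covers 1:o, 3:b
5(b) covers 4:u
6(o) covers 4:u
7(c) covers 5:b, 6:o
floor of heap: 0:u
completions by unplaced set U, small U first (add the entries for U minus each lowest piece of U):
  |U|=1: {7}:1
  |U|=2: {5,7}:1  {6,7}:1
  |U|=3: {5,6,7}:2
  |U|=4: {4,5,6,7}:2
  |U|=5: {1,4,5,6,7}:2  {3,4,5,6,7}:2
  |U|=6: {1,3,4,5,6,7}:4  {2,3,4,5,6,7}:2
  start at 0(u): 6

6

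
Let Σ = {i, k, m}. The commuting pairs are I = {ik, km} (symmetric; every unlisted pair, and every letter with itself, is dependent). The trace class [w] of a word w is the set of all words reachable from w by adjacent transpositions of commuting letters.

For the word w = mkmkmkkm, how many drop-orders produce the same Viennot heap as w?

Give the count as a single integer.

0(m) covers ∅
1(k) covers ∅
2(m) covers 0:m
3(k) covers 1:k
4(m) covers 2:m
5(k) covers 3:k
6(k) covers 5:k
7(m) covers 4:m
floor of heap: 0:m, 1:k
completions by unplaced set U, small U first (add the entries for U minus each lowest piece of U):
  |U|=1: {6}:1  {7}:1
  |U|=2: {4,7}:1  {5,6}:1  {6,7}:2
  |U|=3: {2,4,7}:1  {3,5,6}:1  {4,6,7}:3  {5,6,7}:3
  |U|=4: {0,2,4,7}:1  {1,3,5,6}:1  {2,4,6,7}:4  {3,5,6,7}:4  {4,5,6,7}:6
  |U|=5: {0,2,4,6,7}:5  {1,3,5,6,7}:5  {2,4,5,6,7}:10  {3,4,5,6,7}:10
  |U|=6: {0,2,4,5,6,7}:15  {1,3,4,5,6,7}:15  {2,3,4,5,6,7}:20
  start at 0(m): 35
  start at 1(k): 35
sum over floor = 70

70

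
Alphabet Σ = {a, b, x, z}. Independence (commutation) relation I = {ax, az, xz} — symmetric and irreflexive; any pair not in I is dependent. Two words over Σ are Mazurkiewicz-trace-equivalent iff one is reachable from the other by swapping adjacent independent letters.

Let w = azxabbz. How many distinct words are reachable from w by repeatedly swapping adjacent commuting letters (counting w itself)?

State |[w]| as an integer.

12

0(a) covers ∅
1(z) covers ∅
2(x) covers ∅
3(a) covers 0:a
4(b) covers 1:z, 2:x, 3:a
5(b) covers 4:b
6(z) covers 5:b
floor of heap: 0:a, 1:z, 2:x
completions by unplaced set U, small U first (add the entries for U minus each lowest piece of U):
  |U|=1: {6}:1
  |U|=2: {5,6}:1
  |U|=3: {4,5,6}:1
  |U|=4: {1,4,5,6}:1  {2,4,5,6}:1  {3,4,5,6}:1
  |U|=5: {0,3,4,5,6}:1  {1,2,4,5,6}:2  {1,3,4,5,6}:2  {2,3,4,5,6}:2
  start at 0(a): 6
  start at 1(z): 3
  start at 2(x): 3
sum over floor = 12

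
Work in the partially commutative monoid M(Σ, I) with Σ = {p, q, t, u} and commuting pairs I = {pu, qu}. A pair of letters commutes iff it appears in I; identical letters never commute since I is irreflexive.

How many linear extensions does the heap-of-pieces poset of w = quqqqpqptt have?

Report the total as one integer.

8

#0=q has no predecessor
#1=u has no predecessor
#2=q depends on [0:q]
#3=q depends on [2:q]
#4=q depends on [3:q]
#5=p depends on [4:q]
#6=q depends on [5:p]
#7=p depends on [6:q]
#8=t depends on [1:u, 7:p]
#9=t depends on [8:t]
sources: [0:q, 1:u]
N(rest) = Σ N(rest − s) over sources s of rest; N(one piece) = 1:
  size 1 → [9]=1
  size 2 → [8,9]=1
  size 3 → [1,8,9]=1  [7,8,9]=1
  size 4 → [1,7,8,9]=2  [6,7,8,9]=1
  size 5 → [1,6,7,8,9]=3  [5,6,7,8,9]=1
  size 6 → [1,5,6,7,8,9]=4  [4,5,6,7,8,9]=1
  size 7 → [1,4,5,6,7,8,9]=5  [3,4,5,6,7,8,9]=1
  size 8 → [1,3,4,5,6,7,8,9]=6  [2,3,4,5,6,7,8,9]=1
  first=0(q) contributes 7
  first=1(u) contributes 1
|[w]| = 8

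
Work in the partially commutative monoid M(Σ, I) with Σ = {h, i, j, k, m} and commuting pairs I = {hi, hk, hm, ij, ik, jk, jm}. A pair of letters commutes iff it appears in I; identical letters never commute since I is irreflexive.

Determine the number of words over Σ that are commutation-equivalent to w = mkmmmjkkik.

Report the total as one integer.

0(m) covers ∅
1(k) covers 0:m
2(m) covers 1:k
3(m) covers 2:m
4(m) covers 3:m
5(j) covers ∅
6(k) covers 4:m
7(k) covers 6:k
8(i) covers 4:m
9(k) covers 7:k
floor of heap: 0:m, 5:j
completions by unplaced set U, small U first (add the entries for U minus each lowest piece of U):
  |U|=1: {5}:1  {8}:1  {9}:1
  |U|=2: {5,8}:2  {5,9}:2  {7,9}:1  {8,9}:2
  |U|=3: {5,7,9}:3  {5,8,9}:6  {6,7,9}:1  {7,8,9}:3
  |U|=4: {5,6,7,9}:4  {5,7,8,9}:12  {6,7,8,9}:4
  |U|=5: {4,6,7,8,9}:4  {5,6,7,8,9}:20
  |U|=6: {3,4,6,7,8,9}:4  {4,5,6,7,8,9}:24
  |U|=7: {2,3,4,6,7,8,9}:4  {3,4,5,6,7,8,9}:28
  |U|=8: {1,2,3,4,6,7,8,9}:4  {2,3,4,5,6,7,8,9}:32
  start at 0(m): 36
  start at 5(j): 4
sum over floor = 40

40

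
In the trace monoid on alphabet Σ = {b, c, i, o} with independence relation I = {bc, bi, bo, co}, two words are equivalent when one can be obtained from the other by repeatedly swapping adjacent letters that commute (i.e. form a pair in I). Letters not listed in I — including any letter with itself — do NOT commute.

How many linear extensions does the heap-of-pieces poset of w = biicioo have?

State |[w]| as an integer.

drop 0:b onto floor
drop 1:i onto floor
drop 2:i onto {1:i}
drop 3:c onto {2:i}
drop 4:i onto {3:c}
drop 5:o onto {4:i}
drop 6:o onto {5:o}
ground layer = {0:b, 1:i}
drop-orders for the pieces not yet dropped (sum over which currently-grounded one goes next):
  1 to go: {0} 1  {6} 1
  2 to go: {0,6} 2  {5,6} 1
  3 to go: {0,5,6} 3  {4,5,6} 1
  4 to go: {0,4,5,6} 4  {3,4,5,6} 1
  5 to go: {0,3,4,5,6} 5  {2,3,4,5,6} 1
  if 0:b drops first: 1 orders
  if 1:i drops first: 6 orders
heap linearizations: 7

7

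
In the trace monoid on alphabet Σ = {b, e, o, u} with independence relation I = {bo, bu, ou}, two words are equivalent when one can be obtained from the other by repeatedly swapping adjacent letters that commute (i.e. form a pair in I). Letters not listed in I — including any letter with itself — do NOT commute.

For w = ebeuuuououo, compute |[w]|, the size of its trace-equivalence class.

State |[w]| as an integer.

56

piece 0:e — minimal
piece 1:b rests on {0:e}
piece 2:e rests on {1:b}
piece 3:u rests on {2:e}
piece 4:u rests on {3:u}
piece 5:u rests on {4:u}
piece 6:o rests on {2:e}
piece 7:u rests on {5:u}
piece 8:o rests on {6:o}
piece 9:u rests on {7:u}
piece 10:o rests on {8:o}
minimal pieces: {0:e}
ways to finish when only these pieces remain (= sum over removing one remaining piece with nothing left below it):
  1 left: {9}→1  {10}→1
  2 left: {7,9}→1  {8,10}→1  {9,10}→2
  3 left: {5,7,9}→1  {6,8,10}→1  {7,9,10}→3  {8,9,10}→3
  4 left: {4,5,7,9}→1  {5,7,9,10}→4  {6,8,9,10}→4  {7,8,9,10}→6
  5 left: {3,4,5,7,9}→1  {4,5,7,9,10}→5  {5,7,8,9,10}→10  {6,7,8,9,10}→10
  6 left: {3,4,5,7,9,10}→6  {4,5,7,8,9,10}→15  {5,6,7,8,9,10}→20
  7 left: {3,4,5,7,8,9,10}→21  {4,5,6,7,8,9,10}→35
  8 left: {3,4,5,6,7,8,9,10}→56
  9 left: {2,3,4,5,6,7,8,9,10}→56
  placing 0:e first → 56 extensions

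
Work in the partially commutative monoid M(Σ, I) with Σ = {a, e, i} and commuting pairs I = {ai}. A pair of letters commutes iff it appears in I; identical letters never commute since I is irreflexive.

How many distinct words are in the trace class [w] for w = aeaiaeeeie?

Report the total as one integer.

drop 0:a onto floor
drop 1:e onto {0:a}
drop 2:a onto {1:e}
drop 3:i onto {1:e}
drop 4:a onto {2:a}
drop 5:e onto {3:i, 4:a}
drop 6:e onto {5:e}
drop 7:e onto {6:e}
drop 8:i onto {7:e}
drop 9:e onto {8:i}
ground layer = {0:a}
drop-orders for the pieces not yet dropped (sum over which currently-grounded one goes next):
  1 to go: {9} 1
  2 to go: {8,9} 1
  3 to go: {7,8,9} 1
  4 to go: {6,7,8,9} 1
  5 to go: {5,6,7,8,9} 1
  6 to go: {3,5,6,7,8,9} 1  {4,5,6,7,8,9} 1
  7 to go: {2,4,5,6,7,8,9} 1  {3,4,5,6,7,8,9} 2
  8 to go: {2,3,4,5,6,7,8,9} 3
  if 0:a drops first: 3 orders

3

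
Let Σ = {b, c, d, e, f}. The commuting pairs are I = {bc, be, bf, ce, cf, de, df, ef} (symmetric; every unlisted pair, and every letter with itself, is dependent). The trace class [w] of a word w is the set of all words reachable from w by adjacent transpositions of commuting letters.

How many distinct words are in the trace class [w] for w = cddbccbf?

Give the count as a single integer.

#0=c has no predecessor
#1=d depends on [0:c]
#2=d depends on [1:d]
#3=b depends on [2:d]
#4=c depends on [2:d]
#5=c depends on [4:c]
#6=b depends on [3:b]
#7=f has no predecessor
sources: [0:c, 7:f]
N(rest) = Σ N(rest − s) over sources s of rest; N(one piece) = 1:
  size 1 → [5]=1  [6]=1  [7]=1
  size 2 → [3,6]=1  [4,5]=1  [5,6]=2  [5,7]=2  [6,7]=2
  size 3 → [3,5,6]=3  [3,6,7]=3  [4,5,6]=3  [4,5,7]=3  [5,6,7]=6
  size 4 → [3,4,5,6]=6  [3,5,6,7]=12  [4,5,6,7]=12
  size 5 → [2,3,4,5,6]=6  [3,4,5,6,7]=30
  size 6 → [1,2,3,4,5,6]=6  [2,3,4,5,6,7]=36
  first=0(c) contributes 42
  first=7(f) contributes 6
|[w]| = 48

48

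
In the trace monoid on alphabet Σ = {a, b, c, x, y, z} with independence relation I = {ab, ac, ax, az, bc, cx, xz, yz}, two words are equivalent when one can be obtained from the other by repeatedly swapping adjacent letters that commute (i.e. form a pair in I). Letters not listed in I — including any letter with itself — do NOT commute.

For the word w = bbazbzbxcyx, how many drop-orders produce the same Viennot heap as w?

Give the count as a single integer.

27

drop 0:b onto floor
drop 1:b onto {0:b}
drop 2:a onto floor
drop 3:z onto {1:b}
drop 4:b onto {3:z}
drop 5:z onto {4:b}
drop 6:b onto {5:z}
drop 7:x onto {6:b}
drop 8:c onto {5:z}
drop 9:y onto {2:a, 7:x, 8:c}
drop 10:x onto {9:y}
ground layer = {0:b, 2:a}
drop-orders for the pieces not yet dropped (sum over which currently-grounded one goes next):
  1 to go: {10} 1
  2 to go: {9,10} 1
  3 to go: {2,9,10} 1  {7,9,10} 1  {8,9,10} 1
  4 to go: {2,7,9,10} 2  {2,8,9,10} 2  {6,7,9,10} 1  {7,8,9,10} 2
  5 to go: {2,6,7,9,10} 3  {2,7,8,9,10} 6  {6,7,8,9,10} 3
  6 to go: {2,6,7,8,9,10} 12  {5,6,7,8,9,10} 3
  7 to go: {2,5,6,7,8,9,10} 15  {4,5,6,7,8,9,10} 3
  8 to go: {2,4,5,6,7,8,9,10} 18  {3,4,5,6,7,8,9,10} 3
  9 to go: {1,3,4,5,6,7,8,9,10} 3  {2,3,4,5,6,7,8,9,10} 21
  if 0:b drops first: 24 orders
  if 2:a drops first: 3 orders
heap linearizations: 27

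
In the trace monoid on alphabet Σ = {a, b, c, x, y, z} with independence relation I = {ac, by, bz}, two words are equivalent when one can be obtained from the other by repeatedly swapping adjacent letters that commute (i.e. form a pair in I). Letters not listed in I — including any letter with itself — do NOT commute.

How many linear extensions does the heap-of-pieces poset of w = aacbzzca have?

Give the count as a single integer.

18

drop 0:a onto floor
drop 1:a onto {0:a}
drop 2:c onto floor
drop 3:b onto {1:a, 2:c}
drop 4:z onto {1:a, 2:c}
drop 5:z onto {4:z}
drop 6:c onto {3:b, 5:z}
drop 7:a onto {3:b, 5:z}
ground layer = {0:a, 2:c}
drop-orders for the pieces not yet dropped (sum over which currently-grounded one goes next):
  1 to go: {6} 1  {7} 1
  2 to go: {6,7} 2
  3 to go: {3,6,7} 2  {5,6,7} 2
  4 to go: {3,5,6,7} 4  {4,5,6,7} 2
  5 to go: {3,4,5,6,7} 6
  6 to go: {1,3,4,5,6,7} 6  {2,3,4,5,6,7} 6
  if 0:a drops first: 12 orders
  if 2:c drops first: 6 orders
heap linearizations: 18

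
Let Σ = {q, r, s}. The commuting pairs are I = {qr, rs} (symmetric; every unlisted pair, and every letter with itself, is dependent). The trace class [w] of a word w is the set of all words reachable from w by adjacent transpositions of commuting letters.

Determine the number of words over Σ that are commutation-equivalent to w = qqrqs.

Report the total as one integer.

5

piece 0:q — minimal
piece 1:q rests on {0:q}
piece 2:r — minimal
piece 3:q rests on {1:q}
piece 4:s rests on {3:q}
minimal pieces: {0:q, 2:r}
ways to finish when only these pieces remain (= sum over removing one remaining piece with nothing left below it):
  1 left: {2}→1  {4}→1
  2 left: {2,4}→2  {3,4}→1
  3 left: {1,3,4}→1  {2,3,4}→3
  placing 0:q first → 4 extensions
  placing 2:r first → 1 extensions
total linear extensions = 5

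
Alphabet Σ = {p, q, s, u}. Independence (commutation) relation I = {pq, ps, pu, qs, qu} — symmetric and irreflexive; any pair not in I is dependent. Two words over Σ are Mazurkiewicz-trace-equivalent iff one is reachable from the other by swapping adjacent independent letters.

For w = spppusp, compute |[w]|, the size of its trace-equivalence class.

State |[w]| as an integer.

#0=s has no predecessor
#1=p has no predecessor
#2=p depends on [1:p]
#3=p depends on [2:p]
#4=u depends on [0:s]
#5=s depends on [4:u]
#6=p depends on [3:p]
sources: [0:s, 1:p]
N(rest) = Σ N(rest − s) over sources s of rest; N(one piece) = 1:
  size 1 → [5]=1  [6]=1
  size 2 → [3,6]=1  [4,5]=1  [5,6]=2
  size 3 → [0,4,5]=1  [2,3,6]=1  [3,5,6]=3  [4,5,6]=3
  size 4 → [0,4,5,6]=4  [1,2,3,6]=1  [2,3,5,6]=4  [3,4,5,6]=6
  size 5 → [0,3,4,5,6]=10  [1,2,3,5,6]=5  [2,3,4,5,6]=10
  first=0(s) contributes 15
  first=1(p) contributes 20
|[w]| = 35

35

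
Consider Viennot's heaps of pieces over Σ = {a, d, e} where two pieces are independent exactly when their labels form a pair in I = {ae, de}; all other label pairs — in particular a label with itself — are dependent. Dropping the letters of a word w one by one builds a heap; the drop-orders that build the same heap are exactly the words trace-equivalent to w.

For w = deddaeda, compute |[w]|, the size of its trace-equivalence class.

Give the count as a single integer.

28

piece 0:d — minimal
piece 1:e — minimal
piece 2:d rests on {0:d}
piece 3:d rests on {2:d}
piece 4:a rests on {3:d}
piece 5:e rests on {1:e}
piece 6:d rests on {4:a}
piece 7:a rests on {6:d}
minimal pieces: {0:d, 1:e}
ways to finish when only these pieces remain (= sum over removing one remaining piece with nothing left below it):
  1 left: {5}→1  {7}→1
  2 left: {1,5}→1  {5,7}→2  {6,7}→1
  3 left: {1,5,7}→3  {4,6,7}→1  {5,6,7}→3
  4 left: {1,5,6,7}→6  {3,4,6,7}→1  {4,5,6,7}→4
  5 left: {1,4,5,6,7}→10  {2,3,4,6,7}→1  {3,4,5,6,7}→5
  6 left: {0,2,3,4,6,7}→1  {1,3,4,5,6,7}→15  {2,3,4,5,6,7}→6
  placing 0:d first → 21 extensions
  placing 1:e first → 7 extensions
total linear extensions = 28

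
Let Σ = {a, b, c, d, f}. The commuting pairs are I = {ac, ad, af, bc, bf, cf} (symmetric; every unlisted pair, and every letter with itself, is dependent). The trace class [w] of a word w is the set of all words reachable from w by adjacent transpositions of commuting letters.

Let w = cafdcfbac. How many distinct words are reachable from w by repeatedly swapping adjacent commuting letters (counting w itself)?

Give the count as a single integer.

300

0(c) covers ∅
1(a) covers ∅
2(f) covers ∅
3(d) covers 0:c, 2:f
4(c) covers 3:d
5(f) covers 3:d
6(b) covers 1:a, 3:d
7(a) covers 6:b
8(c) covers 4:c
floor of heap: 0:c, 1:a, 2:f
completions by unplaced set U, small U first (add the entries for U minus each lowest piece of U):
  |U|=1: {5}:1  {7}:1  {8}:1
  |U|=2: {4,8}:1  {5,7}:2  {5,8}:2  {6,7}:1  {7,8}:2
  |U|=3: {1,6,7}:1  {4,5,8}:3  {4,7,8}:3  {5,6,7}:3  {5,7,8}:6  {6,7,8}:3
  |U|=4: {1,5,6,7}:4  {1,6,7,8}:4  {4,5,7,8}:12  {4,6,7,8}:6  {5,6,7,8}:12
  |U|=5: {1,4,6,7,8}:10  {1,5,6,7,8}:20  {4,5,6,7,8}:30
  |U|=6: {1,4,5,6,7,8}:60  {3,4,5,6,7,8}:30
  |U|=7: {0,3,4,5,6,7,8}:30  {1,3,4,5,6,7,8}:90  {2,3,4,5,6,7,8}:30
  start at 0(c): 120
  start at 1(a): 60
  start at 2(f): 120
sum over floor = 300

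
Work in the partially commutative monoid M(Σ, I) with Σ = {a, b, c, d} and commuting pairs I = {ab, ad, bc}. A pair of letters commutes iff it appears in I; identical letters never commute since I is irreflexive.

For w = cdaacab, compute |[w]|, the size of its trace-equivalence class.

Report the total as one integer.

0(c) covers ∅
1(d) covers 0:c
2(a) covers 0:c
3(a) covers 2:a
4(c) covers 1:d, 3:a
5(a) covers 4:c
6(b) covers 1:d
floor of heap: 0:c
completions by unplaced set U, small U first (add the entries for U minus each lowest piece of U):
  |U|=1: {5}:1  {6}:1
  |U|=2: {4,5}:1  {5,6}:2
  |U|=3: {3,4,5}:1  {4,5,6}:3
  |U|=4: {1,4,5,6}:3  {2,3,4,5}:1  {3,4,5,6}:4
  |U|=5: {1,3,4,5,6}:7  {2,3,4,5,6}:5
  start at 0(c): 12

12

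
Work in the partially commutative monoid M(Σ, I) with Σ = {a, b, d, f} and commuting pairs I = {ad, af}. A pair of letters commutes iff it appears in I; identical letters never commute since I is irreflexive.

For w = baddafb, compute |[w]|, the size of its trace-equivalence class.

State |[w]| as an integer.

#0=b has no predecessor
#1=a depends on [0:b]
#2=d depends on [0:b]
#3=d depends on [2:d]
#4=a depends on [1:a]
#5=f depends on [3:d]
#6=b depends on [4:a, 5:f]
sources: [0:b]
N(rest) = Σ N(rest − s) over sources s of rest; N(one piece) = 1:
  size 1 → [6]=1
  size 2 → [4,6]=1  [5,6]=1
  size 3 → [1,4,6]=1  [3,5,6]=1  [4,5,6]=2
  size 4 → [1,4,5,6]=3  [2,3,5,6]=1  [3,4,5,6]=3
  size 5 → [1,3,4,5,6]=6  [2,3,4,5,6]=4
  first=0(b) contributes 10

10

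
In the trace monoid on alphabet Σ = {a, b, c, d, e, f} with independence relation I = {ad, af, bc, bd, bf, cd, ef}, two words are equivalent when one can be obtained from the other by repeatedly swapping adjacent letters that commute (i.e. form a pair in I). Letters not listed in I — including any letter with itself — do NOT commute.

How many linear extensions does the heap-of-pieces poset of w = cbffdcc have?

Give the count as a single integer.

21

drop 0:c onto floor
drop 1:b onto floor
drop 2:f onto {0:c}
drop 3:f onto {2:f}
drop 4:d onto {3:f}
drop 5:c onto {3:f}
drop 6:c onto {5:c}
ground layer = {0:c, 1:b}
drop-orders for the pieces not yet dropped (sum over which currently-grounded one goes next):
  1 to go: {1} 1  {4} 1  {6} 1
  2 to go: {1,4} 2  {1,6} 2  {4,6} 2  {5,6} 1
  3 to go: {1,4,6} 6  {1,5,6} 3  {4,5,6} 3
  4 to go: {1,4,5,6} 12  {3,4,5,6} 3
  5 to go: {1,3,4,5,6} 15  {2,3,4,5,6} 3
  if 0:c drops first: 18 orders
  if 1:b drops first: 3 orders
heap linearizations: 21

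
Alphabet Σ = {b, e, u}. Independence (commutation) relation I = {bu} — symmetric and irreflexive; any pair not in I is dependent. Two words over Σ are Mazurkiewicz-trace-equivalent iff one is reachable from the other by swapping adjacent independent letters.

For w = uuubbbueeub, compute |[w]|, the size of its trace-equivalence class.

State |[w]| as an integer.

0(u) covers ∅
1(u) covers 0:u
2(u) covers 1:u
3(b) covers ∅
4(b) covers 3:b
5(b) covers 4:b
6(u) covers 2:u
7(e) covers 5:b, 6:u
8(e) covers 7:e
9(u) covers 8:e
10(b) covers 8:e
floor of heap: 0:u, 3:b
completions by unplaced set U, small U first (add the entries for U minus each lowest piece of U):
  |U|=1: {9}:1  {10}:1
  |U|=2: {9,10}:2
  |U|=3: {8,9,10}:2
  |U|=4: {7,8,9,10}:2
  |U|=5: {5,7,8,9,10}:2  {6,7,8,9,10}:2
  |U|=6: {2,6,7,8,9,10}:2  {4,5,7,8,9,10}:2  {5,6,7,8,9,10}:4
  |U|=7: {1,2,6,7,8,9,10}:2  {2,5,6,7,8,9,10}:6  {3,4,5,7,8,9,10}:2  {4,5,6,7,8,9,10}:6
  |U|=8: {0,1,2,6,7,8,9,10}:2  {1,2,5,6,7,8,9,10}:8  {2,4,5,6,7,8,9,10}:12  {3,4,5,6,7,8,9,10}:8
  |U|=9: {0,1,2,5,6,7,8,9,10}:10  {1,2,4,5,6,7,8,9,10}:20  {2,3,4,5,6,7,8,9,10}:20
  start at 0(u): 40
  start at 3(b): 30
sum over floor = 70

70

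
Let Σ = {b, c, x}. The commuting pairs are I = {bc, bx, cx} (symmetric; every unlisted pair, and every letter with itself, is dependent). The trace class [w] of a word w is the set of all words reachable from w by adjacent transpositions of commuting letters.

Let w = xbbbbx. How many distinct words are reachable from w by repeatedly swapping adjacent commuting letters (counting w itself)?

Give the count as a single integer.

drop 0:x onto floor
drop 1:b onto floor
drop 2:b onto {1:b}
drop 3:b onto {2:b}
drop 4:b onto {3:b}
drop 5:x onto {0:x}
ground layer = {0:x, 1:b}
drop-orders for the pieces not yet dropped (sum over which currently-grounded one goes next):
  1 to go: {4} 1  {5} 1
  2 to go: {0,5} 1  {3,4} 1  {4,5} 2
  3 to go: {0,4,5} 3  {2,3,4} 1  {3,4,5} 3
  4 to go: {0,3,4,5} 6  {1,2,3,4} 1  {2,3,4,5} 4
  if 0:x drops first: 5 orders
  if 1:b drops first: 10 orders
heap linearizations: 15

15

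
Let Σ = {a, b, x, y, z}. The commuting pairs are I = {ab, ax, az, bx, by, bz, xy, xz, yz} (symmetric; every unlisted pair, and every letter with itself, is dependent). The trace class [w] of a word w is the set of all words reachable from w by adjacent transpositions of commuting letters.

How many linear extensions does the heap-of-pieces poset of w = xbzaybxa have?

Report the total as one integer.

1680

drop 0:x onto floor
drop 1:b onto floor
drop 2:z onto floor
drop 3:a onto floor
drop 4:y onto {3:a}
drop 5:b onto {1:b}
drop 6:x onto {0:x}
drop 7:a onto {4:y}
ground layer = {0:x, 1:b, 2:z, 3:a}
drop-orders for the pieces not yet dropped (sum over which currently-grounded one goes next):
  1 to go: {2} 1  {5} 1  {6} 1  {7} 1
  2 to go: {0,6} 1  {1,5} 1  {2,5} 2  {2,6} 2  {2,7} 2  {4,7} 1  {5,6} 2  {5,7} 2  {6,7} 2
  3 to go: {0,2,6} 3  {0,5,6} 3  {0,6,7} 3  {1,2,5} 3  {1,5,6} 3  {1,5,7} 3  {2,4,7} 3  {2,5,6} 6  {2,5,7} 6  {2,6,7} 6  {3,4,7} 1  {4,5,7} 3  {4,6,7} 3  {5,6,7} 6
  4 to go: {0,1,5,6} 6  {0,2,5,6} 12  {0,2,6,7} 12  {0,4,6,7} 6  {0,5,6,7} 12  {1,2,5,6} 12  {1,2,5,7} 12  {1,4,5,7} 6  {1,5,6,7} 12  {2,3,4,7} 4  {2,4,5,7} 12  {2,4,6,7} 12  {2,5,6,7} 24  {3,4,5,7} 4  {3,4,6,7} 4  {4,5,6,7} 12
  5 to go: {0,1,2,5,6} 30  {0,1,5,6,7} 30  {0,2,4,6,7} 30  {0,2,5,6,7} 60  {0,3,4,6,7} 10  {0,4,5,6,7} 30  {1,2,4,5,7} 30  {1,2,5,6,7} 60  {1,3,4,5,7} 10  {1,4,5,6,7} 30  {2,3,4,5,7} 20  {2,3,4,6,7} 20  {2,4,5,6,7} 60  {3,4,5,6,7} 20
  6 to go: {0,1,2,5,6,7} 180  {0,1,4,5,6,7} 90  {0,2,3,4,6,7} 60  {0,2,4,5,6,7} 180  {0,3,4,5,6,7} 60  {1,2,3,4,5,7} 60  {1,2,4,5,6,7} 180  {1,3,4,5,6,7} 60  {2,3,4,5,6,7} 120
  if 0:x drops first: 420 orders
  if 1:b drops first: 420 orders
  if 2:z drops first: 210 orders
  if 3:a drops first: 630 orders
heap linearizations: 1680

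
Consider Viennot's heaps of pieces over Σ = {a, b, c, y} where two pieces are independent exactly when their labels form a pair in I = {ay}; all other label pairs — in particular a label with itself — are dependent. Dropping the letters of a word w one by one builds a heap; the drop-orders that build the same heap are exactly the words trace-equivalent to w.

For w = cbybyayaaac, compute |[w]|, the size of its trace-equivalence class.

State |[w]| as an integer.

drop 0:c onto floor
drop 1:b onto {0:c}
drop 2:y onto {1:b}
drop 3:b onto {2:y}
drop 4:y onto {3:b}
drop 5:a onto {3:b}
drop 6:y onto {4:y}
drop 7:a onto {5:a}
drop 8:a onto {7:a}
drop 9:a onto {8:a}
drop 10:c onto {6:y, 9:a}
ground layer = {0:c}
drop-orders for the pieces not yet dropped (sum over which currently-grounded one goes next):
  1 to go: {10} 1
  2 to go: {6,10} 1  {9,10} 1
  3 to go: {4,6,10} 1  {6,9,10} 2  {8,9,10} 1
  4 to go: {4,6,9,10} 3  {6,8,9,10} 3  {7,8,9,10} 1
  5 to go: {4,6,8,9,10} 6  {5,7,8,9,10} 1  {6,7,8,9,10} 4
  6 to go: {4,6,7,8,9,10} 10  {5,6,7,8,9,10} 5
  7 to go: {4,5,6,7,8,9,10} 15
  8 to go: {3,4,5,6,7,8,9,10} 15
  9 to go: {2,3,4,5,6,7,8,9,10} 15
  if 0:c drops first: 15 orders

15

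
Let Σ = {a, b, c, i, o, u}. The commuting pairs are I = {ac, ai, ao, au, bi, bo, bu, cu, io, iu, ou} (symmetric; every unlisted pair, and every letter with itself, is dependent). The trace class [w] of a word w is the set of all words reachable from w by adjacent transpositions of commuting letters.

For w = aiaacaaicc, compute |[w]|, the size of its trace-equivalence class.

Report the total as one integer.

252

#0=a has no predecessor
#1=i has no predecessor
#2=a depends on [0:a]
#3=a depends on [2:a]
#4=c depends on [1:i]
#5=a depends on [3:a]
#6=a depends on [5:a]
#7=i depends on [4:c]
#8=c depends on [7:i]
#9=c depends on [8:c]
sources: [0:a, 1:i]
N(rest) = Σ N(rest − s) over sources s of rest; N(one piece) = 1:
  size 1 → [6]=1  [9]=1
  size 2 → [5,6]=1  [6,9]=2  [8,9]=1
  size 3 → [3,5,6]=1  [5,6,9]=3  [6,8,9]=3  [7,8,9]=1
  size 4 → [2,3,5,6]=1  [3,5,6,9]=4  [4,7,8,9]=1  [5,6,8,9]=6  [6,7,8,9]=4
  size 5 → [0,2,3,5,6]=1  [1,4,7,8,9]=1  [2,3,5,6,9]=5  [3,5,6,8,9]=10  [4,6,7,8,9]=5  [5,6,7,8,9]=10
  size 6 → [0,2,3,5,6,9]=6  [1,4,6,7,8,9]=6  [2,3,5,6,8,9]=15  [3,5,6,7,8,9]=20  [4,5,6,7,8,9]=15
  size 7 → [0,2,3,5,6,8,9]=21  [1,4,5,6,7,8,9]=21  [2,3,5,6,7,8,9]=35  [3,4,5,6,7,8,9]=35
  size 8 → [0,2,3,5,6,7,8,9]=56  [1,3,4,5,6,7,8,9]=56  [2,3,4,5,6,7,8,9]=70
  first=0(a) contributes 126
  first=1(i) contributes 126
|[w]| = 252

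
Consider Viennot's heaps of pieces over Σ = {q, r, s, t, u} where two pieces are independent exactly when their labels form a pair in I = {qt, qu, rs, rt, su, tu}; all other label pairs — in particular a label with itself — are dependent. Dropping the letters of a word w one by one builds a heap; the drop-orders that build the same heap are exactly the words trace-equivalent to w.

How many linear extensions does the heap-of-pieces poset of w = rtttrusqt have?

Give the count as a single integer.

142

0(r) covers ∅
1(t) covers ∅
2(t) covers 1:t
3(t) covers 2:t
4(r) covers 0:r
5(u) covers 4:r
6(s) covers 3:t
7(q) covers 4:r, 6:s
8(t) covers 6:s
floor of heap: 0:r, 1:t
completions by unplaced set U, small U first (add the entries for U minus each lowest piece of U):
  |U|=1: {5}:1  {7}:1  {8}:1
  |U|=2: {5,7}:2  {5,8}:2  {7,8}:2
  |U|=3: {4,5,7}:2  {5,7,8}:6  {6,7,8}:2
  |U|=4: {0,4,5,7}:2  {3,6,7,8}:2  {4,5,7,8}:8  {5,6,7,8}:8
  |U|=5: {0,4,5,7,8}:10  {2,3,6,7,8}:2  {3,5,6,7,8}:10  {4,5,6,7,8}:16
  |U|=6: {0,4,5,6,7,8}:26  {1,2,3,6,7,8}:2  {2,3,5,6,7,8}:12  {3,4,5,6,7,8}:26
  |U|=7: {0,3,4,5,6,7,8}:52  {1,2,3,5,6,7,8}:14  {2,3,4,5,6,7,8}:38
  start at 0(r): 52
  start at 1(t): 90
sum over floor = 142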